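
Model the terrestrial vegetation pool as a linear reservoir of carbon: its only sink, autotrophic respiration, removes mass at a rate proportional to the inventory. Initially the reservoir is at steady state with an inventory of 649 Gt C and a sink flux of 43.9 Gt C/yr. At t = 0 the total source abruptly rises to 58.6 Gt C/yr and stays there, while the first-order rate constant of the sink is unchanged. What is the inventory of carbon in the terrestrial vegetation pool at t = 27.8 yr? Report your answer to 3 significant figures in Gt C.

833 Gt C

The sink rate constant is k = F₀/M₀ = 43.9/649 = 0.06764 yr⁻¹.
Solving dM/dt = F₁ − kM with M(0) = M₀ gives M(t) = F₁/k + (M₀ − F₁/k)·e^(−kt).
F₁/k = 58.6/0.06764 = 866.32 Gt C; kt = 0.06764 × 27.8 = 1.880, e^(−kt) = 0.1525.
M(27.8) = 866.32 + (649 − 866.32) × 0.1525 = 866.32 − 33.15 = 833.17 Gt C.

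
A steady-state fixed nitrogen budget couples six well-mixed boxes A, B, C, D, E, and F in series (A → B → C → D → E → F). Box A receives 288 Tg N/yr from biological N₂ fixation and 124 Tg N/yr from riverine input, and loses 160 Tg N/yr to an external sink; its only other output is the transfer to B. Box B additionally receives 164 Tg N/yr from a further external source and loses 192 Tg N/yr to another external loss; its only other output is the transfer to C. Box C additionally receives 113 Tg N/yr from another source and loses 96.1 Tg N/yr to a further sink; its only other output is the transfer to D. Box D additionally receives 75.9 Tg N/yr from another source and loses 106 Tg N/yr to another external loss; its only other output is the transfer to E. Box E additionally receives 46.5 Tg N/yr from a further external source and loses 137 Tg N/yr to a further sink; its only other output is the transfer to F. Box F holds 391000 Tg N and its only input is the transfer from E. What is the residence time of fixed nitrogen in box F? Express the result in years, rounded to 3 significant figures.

Box A: F(A→B) = (288 + 124) − 160 = 252.00 Tg N/yr.
Box B: F(B→C) = (252.00 + 164) − 192 = 224.00 Tg N/yr.
Box C: F(C→D) = (224.00 + 113) − 96.1 = 240.90 Tg N/yr.
Box D: F(D→E) = (240.90 + 75.9) − 106 = 210.80 Tg N/yr.
Box E: F(E→F) = (210.80 + 46.5) − 137 = 120.30 Tg N/yr.
Box F throughput = its input = 120.30 Tg N/yr; τ = 391000 / 120.30 = 3250 yr.

3250 yr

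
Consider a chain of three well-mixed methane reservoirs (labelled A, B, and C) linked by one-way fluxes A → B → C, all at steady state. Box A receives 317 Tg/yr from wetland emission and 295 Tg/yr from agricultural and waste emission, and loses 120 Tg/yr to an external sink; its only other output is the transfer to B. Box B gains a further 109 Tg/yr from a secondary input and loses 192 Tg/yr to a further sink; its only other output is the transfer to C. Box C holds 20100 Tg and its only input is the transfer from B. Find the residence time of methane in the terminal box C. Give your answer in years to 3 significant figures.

Box A: F(A→B) = (317 + 295) − 120 = 492.00 Tg/yr.
Box B: F(B→C) = (492.00 + 109) − 192 = 409.00 Tg/yr.
Box C throughput = its input = 409.00 Tg/yr; τ = 20100 / 409.00 = 49.14 yr.

49.1 yr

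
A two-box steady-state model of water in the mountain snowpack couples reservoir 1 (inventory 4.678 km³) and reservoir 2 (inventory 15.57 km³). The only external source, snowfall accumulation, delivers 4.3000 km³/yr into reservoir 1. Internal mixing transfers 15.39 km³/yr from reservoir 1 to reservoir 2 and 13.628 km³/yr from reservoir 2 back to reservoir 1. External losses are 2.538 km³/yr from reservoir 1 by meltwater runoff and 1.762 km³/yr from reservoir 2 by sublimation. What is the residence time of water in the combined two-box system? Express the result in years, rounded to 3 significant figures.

4.71 yr

For the system as a whole, the A↔B exchange is internal and contributes nothing to the throughput; only the external sinks remove mass.
M_total = 4.678 + 15.57 = 20.248 km³.
ΣF_external_out = 2.538 + 1.762 = 4.3000 km³/yr.
τ = M_total / ΣF_ext = 20.248 / 4.3000 = 4.709 yr.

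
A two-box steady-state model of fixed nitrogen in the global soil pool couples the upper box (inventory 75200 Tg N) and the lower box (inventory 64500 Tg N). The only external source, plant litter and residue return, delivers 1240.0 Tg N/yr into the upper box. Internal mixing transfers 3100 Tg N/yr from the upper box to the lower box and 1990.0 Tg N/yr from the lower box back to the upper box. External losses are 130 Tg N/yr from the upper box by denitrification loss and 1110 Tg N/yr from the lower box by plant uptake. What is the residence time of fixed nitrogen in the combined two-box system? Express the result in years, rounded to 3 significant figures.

113 yr

Residence time in the combined system uses the total inventory and the total *external* removal — internal exchanges between the two boxes cancel.
M_total = 75200 + 64500 = 139700 Tg N.
ΣF_external_out = 130 + 1110 = 1240.0 Tg N/yr.
τ = M_total / ΣF_ext = 139700 / 1240.0 = 112.7 yr.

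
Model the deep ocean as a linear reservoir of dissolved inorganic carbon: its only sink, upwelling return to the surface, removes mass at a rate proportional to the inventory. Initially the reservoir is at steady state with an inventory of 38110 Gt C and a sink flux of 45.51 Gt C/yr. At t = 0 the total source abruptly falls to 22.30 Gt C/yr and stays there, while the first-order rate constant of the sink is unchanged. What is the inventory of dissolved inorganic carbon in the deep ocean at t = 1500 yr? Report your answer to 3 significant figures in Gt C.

21900 Gt C

Residence time τ = M₀/F₀ = 837.4 yr. The eventual steady state is M_∞ = M₀·(F₁/F₀) = 38110 × 22.30/45.51 = 18674 Gt C.
The anomaly ΔM(t) = M(t) − M_∞ decays as ΔM₀·e^(−t/τ) with ΔM₀ = 38110 − 18674 = 19440 Gt C.
At t = 1500 yr, e^(−t/τ) = e^(−1.791) = 0.1667, so ΔM = 3241 Gt C and M = 18674 + 3241 = 21915 Gt C.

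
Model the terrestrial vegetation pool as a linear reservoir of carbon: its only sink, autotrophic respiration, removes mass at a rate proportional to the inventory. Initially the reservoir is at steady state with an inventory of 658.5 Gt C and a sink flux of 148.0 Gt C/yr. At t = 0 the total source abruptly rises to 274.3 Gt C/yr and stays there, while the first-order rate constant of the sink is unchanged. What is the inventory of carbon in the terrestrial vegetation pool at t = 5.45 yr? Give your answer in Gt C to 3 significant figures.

τ = M₀/F₀ = 658.5/148.0 = 4.449 yr; rate constant k = 1/τ.
New steady state M_∞ = F₁/k = F₁·τ = 274.3 × 4.449 = 1220.4 Gt C.
M(t) = M_∞ + (M₀ − M_∞)·e^(−t/τ); t/τ = 5.45/4.449 = 1.225, so e^(−t/τ) = 0.2938.
M(t) = 1220.4 − 561.9 × 0.2938 = 1055.4 Gt C.

1060 Gt C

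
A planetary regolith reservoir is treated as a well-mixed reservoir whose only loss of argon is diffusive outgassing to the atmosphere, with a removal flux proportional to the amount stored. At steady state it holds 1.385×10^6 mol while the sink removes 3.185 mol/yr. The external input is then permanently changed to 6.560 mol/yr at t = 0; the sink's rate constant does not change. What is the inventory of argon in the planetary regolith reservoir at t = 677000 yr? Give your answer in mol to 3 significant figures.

2.54×10^6 mol

Residence time τ = M₀/F₀ = 434900 yr. The eventual steady state is M_∞ = M₀·(F₁/F₀) = 1.385×10^6 × 6.560/3.185 = 2.8526×10^6 mol.
The anomaly ΔM(t) = M(t) − M_∞ decays as ΔM₀·e^(−t/τ) with ΔM₀ = 1.385×10^6 − 2.8526×10^6 = −1.468×10^6 mol.
At t = 677000 yr, e^(−t/τ) = e^(−1.557) = 0.2108, so ΔM = −309400 mol and M = 2.8526×10^6 − 309400 = 2.5433×10^6 mol.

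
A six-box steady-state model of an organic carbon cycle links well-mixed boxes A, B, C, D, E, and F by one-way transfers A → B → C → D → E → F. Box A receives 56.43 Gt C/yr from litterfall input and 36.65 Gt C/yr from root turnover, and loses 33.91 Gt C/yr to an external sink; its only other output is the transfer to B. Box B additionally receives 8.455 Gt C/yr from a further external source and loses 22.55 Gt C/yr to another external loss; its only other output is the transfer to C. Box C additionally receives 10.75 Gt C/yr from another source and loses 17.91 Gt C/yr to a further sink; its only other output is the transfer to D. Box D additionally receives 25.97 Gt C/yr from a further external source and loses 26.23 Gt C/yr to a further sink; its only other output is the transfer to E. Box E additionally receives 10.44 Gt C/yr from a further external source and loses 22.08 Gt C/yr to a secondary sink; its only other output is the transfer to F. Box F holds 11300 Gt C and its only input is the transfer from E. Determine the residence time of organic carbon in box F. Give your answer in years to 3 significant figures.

Box A: F(A→B) = (56.43 + 36.65) − 33.91 = 59.170 Gt C/yr.
Box B: F(B→C) = (59.170 + 8.455) − 22.55 = 45.075 Gt C/yr.
Box C: F(C→D) = (45.075 + 10.75) − 17.91 = 37.915 Gt C/yr.
Box D: F(D→E) = (37.915 + 25.97) − 26.23 = 37.655 Gt C/yr.
Box E: F(E→F) = (37.655 + 10.44) − 22.08 = 26.015 Gt C/yr.
Box F throughput = its input = 26.015 Gt C/yr; τ = 11300 / 26.015 = 434.4 yr.

434 yr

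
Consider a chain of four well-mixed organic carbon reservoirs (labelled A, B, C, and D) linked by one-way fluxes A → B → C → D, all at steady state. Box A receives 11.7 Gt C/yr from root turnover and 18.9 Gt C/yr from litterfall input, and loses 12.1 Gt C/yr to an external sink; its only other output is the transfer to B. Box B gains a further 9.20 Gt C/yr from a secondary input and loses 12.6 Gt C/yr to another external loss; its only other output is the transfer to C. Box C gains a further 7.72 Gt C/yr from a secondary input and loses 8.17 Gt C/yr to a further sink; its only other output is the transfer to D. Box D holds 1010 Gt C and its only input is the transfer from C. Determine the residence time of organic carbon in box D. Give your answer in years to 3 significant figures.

Box A: F(A→B) = (11.7 + 18.9) − 12.1 = 18.500 Gt C/yr.
Box B: F(B→C) = (18.500 + 9.20) − 12.6 = 15.100 Gt C/yr.
Box C: F(C→D) = (15.100 + 7.72) − 8.17 = 14.650 Gt C/yr.
Box D throughput = its input = 14.650 Gt C/yr; τ = 1010 / 14.650 = 68.94 yr.

68.9 yr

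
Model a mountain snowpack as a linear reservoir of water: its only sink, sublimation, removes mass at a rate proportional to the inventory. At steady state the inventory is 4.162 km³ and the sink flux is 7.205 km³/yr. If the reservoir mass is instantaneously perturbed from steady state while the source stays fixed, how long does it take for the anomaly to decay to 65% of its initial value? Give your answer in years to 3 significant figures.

0.249 yr

For a linear reservoir the anomaly decays as exp(−t/τ) with τ = M/F = 4.162/7.205 = 0.5777 yr.
exp(−t/τ) = 0.65 ⇒ t = −τ ln(0.65) = 0.5777 × 0.4308 = 0.2488 yr.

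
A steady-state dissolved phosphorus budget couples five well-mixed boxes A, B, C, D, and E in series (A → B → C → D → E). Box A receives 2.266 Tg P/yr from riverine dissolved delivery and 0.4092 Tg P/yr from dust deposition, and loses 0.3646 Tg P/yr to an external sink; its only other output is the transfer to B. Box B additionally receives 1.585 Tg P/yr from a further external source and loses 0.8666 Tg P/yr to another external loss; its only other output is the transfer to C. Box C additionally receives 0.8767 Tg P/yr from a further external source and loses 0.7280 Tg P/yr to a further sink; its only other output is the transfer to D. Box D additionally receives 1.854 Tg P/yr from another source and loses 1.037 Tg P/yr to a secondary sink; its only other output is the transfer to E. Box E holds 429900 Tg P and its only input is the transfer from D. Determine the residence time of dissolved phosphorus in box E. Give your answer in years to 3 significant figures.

Box A: F(A→B) = (2.266 + 0.4092) − 0.3646 = 2.3106 Tg P/yr.
Box B: F(B→C) = (2.3106 + 1.585) − 0.8666 = 3.0290 Tg P/yr.
Box C: F(C→D) = (3.0290 + 0.8767) − 0.7280 = 3.1777 Tg P/yr.
Box D: F(D→E) = (3.1777 + 1.854) − 1.037 = 3.9947 Tg P/yr.
Box E throughput = its input = 3.9947 Tg P/yr; τ = 429900 / 3.9947 = 107600 yr.

108000 yr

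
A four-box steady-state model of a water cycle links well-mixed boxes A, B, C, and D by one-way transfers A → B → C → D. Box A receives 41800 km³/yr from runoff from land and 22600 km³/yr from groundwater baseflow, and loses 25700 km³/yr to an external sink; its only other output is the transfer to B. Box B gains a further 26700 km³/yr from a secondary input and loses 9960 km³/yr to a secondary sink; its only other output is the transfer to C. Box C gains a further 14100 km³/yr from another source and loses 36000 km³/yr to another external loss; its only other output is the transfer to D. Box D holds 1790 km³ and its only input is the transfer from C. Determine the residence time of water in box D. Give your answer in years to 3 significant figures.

0.0534 yr

Box A: F(A→B) = (41800 + 22600) − 25700 = 38700 km³/yr.
Box B: F(B→C) = (38700 + 26700) − 9960 = 55440 km³/yr.
Box C: F(C→D) = (55440 + 14100) − 36000 = 33540 km³/yr.
Box D throughput = its input = 33540 km³/yr; τ = 1790 / 33540 = 0.05337 yr.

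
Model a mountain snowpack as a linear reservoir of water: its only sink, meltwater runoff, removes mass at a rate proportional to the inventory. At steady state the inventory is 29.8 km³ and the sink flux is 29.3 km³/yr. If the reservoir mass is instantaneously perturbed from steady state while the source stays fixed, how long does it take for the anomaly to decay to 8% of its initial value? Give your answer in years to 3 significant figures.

For a linear reservoir the anomaly decays as exp(−t/τ) with τ = M/F = 29.8/29.3 = 1.017 yr.
exp(−t/τ) = 0.08 ⇒ t = −τ ln(0.08) = 1.017 × 2.526 = 2.569 yr.

2.57 yr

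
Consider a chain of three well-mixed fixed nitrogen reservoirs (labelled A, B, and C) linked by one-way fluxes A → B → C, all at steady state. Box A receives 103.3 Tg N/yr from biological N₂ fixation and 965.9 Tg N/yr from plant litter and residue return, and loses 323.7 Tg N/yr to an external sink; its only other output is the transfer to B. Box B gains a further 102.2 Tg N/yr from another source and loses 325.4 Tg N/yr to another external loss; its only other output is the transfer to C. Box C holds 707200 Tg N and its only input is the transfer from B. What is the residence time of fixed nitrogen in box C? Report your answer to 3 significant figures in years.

Box A: F(A→B) = (103.3 + 965.9) − 323.7 = 745.50 Tg N/yr.
Box B: F(B→C) = (745.50 + 102.2) − 325.4 = 522.30 Tg N/yr.
Box C throughput = its input = 522.30 Tg N/yr; τ = 707200 / 522.30 = 1354 yr.

1350 yr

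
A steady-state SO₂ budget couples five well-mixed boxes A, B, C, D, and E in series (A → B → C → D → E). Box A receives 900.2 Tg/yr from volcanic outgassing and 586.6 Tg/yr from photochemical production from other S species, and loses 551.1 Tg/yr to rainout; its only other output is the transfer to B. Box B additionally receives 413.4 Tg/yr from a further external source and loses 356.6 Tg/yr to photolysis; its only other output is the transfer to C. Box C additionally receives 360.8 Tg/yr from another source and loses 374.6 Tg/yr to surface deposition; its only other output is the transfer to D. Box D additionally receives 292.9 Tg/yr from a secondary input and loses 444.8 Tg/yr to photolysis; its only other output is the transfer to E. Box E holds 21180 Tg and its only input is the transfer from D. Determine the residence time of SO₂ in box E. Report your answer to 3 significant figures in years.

25.6 yr

Box A: F(A→B) = (900.2 + 586.6) − 551.1 = 935.70 Tg/yr.
Box B: F(B→C) = (935.70 + 413.4) − 356.6 = 992.50 Tg/yr.
Box C: F(C→D) = (992.50 + 360.8) − 374.6 = 978.70 Tg/yr.
Box D: F(D→E) = (978.70 + 292.9) − 444.8 = 826.80 Tg/yr.
Box E throughput = its input = 826.80 Tg/yr; τ = 21180 / 826.80 = 25.62 yr.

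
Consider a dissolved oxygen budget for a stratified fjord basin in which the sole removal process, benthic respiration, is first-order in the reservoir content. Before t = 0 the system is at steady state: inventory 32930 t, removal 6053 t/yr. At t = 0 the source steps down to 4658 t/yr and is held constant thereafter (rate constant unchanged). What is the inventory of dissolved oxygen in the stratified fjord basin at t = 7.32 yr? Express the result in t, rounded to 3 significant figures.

27300 t

The sink rate constant is k = F₀/M₀ = 6053/32930 = 0.1838 yr⁻¹.
Solving dM/dt = F₁ − kM with M(0) = M₀ gives M(t) = F₁/k + (M₀ − F₁/k)·e^(−kt).
F₁/k = 4658/0.1838 = 25341 t; kt = 0.1838 × 7.32 = 1.346, e^(−kt) = 0.2604.
M(7.32) = 25341 + (32930 − 25341) × 0.2604 = 25341 + 1976 = 27317 t.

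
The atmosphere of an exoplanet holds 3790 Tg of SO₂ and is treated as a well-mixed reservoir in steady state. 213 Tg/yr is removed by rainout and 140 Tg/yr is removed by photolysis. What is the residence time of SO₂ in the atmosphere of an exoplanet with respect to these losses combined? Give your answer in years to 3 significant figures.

Total removal = 213.0 + 140.0 = 353.00 Tg/yr.
τ = M / ΣF_out = 3790 / 353.00 = 10.74 yr.

10.7 yr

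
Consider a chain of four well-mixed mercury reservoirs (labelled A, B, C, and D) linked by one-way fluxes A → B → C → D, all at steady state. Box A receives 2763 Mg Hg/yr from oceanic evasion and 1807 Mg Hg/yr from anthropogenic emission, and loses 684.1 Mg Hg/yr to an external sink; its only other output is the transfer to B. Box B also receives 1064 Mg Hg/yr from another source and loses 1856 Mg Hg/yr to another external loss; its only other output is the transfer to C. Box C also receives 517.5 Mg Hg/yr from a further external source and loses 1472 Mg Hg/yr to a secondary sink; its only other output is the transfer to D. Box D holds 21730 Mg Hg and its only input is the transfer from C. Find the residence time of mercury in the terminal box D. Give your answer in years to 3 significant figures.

10.2 yr

Box A: F(A→B) = (2763 + 1807) − 684.1 = 3885.9 Mg Hg/yr.
Box B: F(B→C) = (3885.9 + 1064) − 1856 = 3093.9 Mg Hg/yr.
Box C: F(C→D) = (3093.9 + 517.5) − 1472 = 2139.4 Mg Hg/yr.
Box D throughput = its input = 2139.4 Mg Hg/yr; τ = 21730 / 2139.4 = 10.16 yr.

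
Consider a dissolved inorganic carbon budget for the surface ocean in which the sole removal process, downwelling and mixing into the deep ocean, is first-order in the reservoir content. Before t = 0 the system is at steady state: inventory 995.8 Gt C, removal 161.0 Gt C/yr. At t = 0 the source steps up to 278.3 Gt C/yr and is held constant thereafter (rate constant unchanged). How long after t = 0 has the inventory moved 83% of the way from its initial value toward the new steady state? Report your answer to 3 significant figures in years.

11.0 yr

τ = M₀/F₀ = 995.8/161.0 = 6.185 yr.
The remaining gap fraction is e^(−t/τ); 83% covered ⇒ e^(−t/τ) = 0.170.
t = −τ ln(0.170) = 6.185 × 1.772 = 10.96 yr.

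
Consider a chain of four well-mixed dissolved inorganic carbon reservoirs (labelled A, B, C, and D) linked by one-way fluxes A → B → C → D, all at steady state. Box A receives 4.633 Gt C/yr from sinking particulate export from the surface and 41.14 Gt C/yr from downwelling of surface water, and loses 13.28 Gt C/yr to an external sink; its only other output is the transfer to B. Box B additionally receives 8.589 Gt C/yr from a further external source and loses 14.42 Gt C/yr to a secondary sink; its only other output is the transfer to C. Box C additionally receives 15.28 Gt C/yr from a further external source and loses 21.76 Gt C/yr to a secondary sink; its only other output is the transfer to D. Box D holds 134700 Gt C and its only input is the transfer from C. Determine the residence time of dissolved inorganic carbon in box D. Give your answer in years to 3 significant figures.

Box A: F(A→B) = (4.633 + 41.14) − 13.28 = 32.493 Gt C/yr.
Box B: F(B→C) = (32.493 + 8.589) − 14.42 = 26.662 Gt C/yr.
Box C: F(C→D) = (26.662 + 15.28) − 21.76 = 20.182 Gt C/yr.
Box D throughput = its input = 20.182 Gt C/yr; τ = 134700 / 20.182 = 6674 yr.

6670 yr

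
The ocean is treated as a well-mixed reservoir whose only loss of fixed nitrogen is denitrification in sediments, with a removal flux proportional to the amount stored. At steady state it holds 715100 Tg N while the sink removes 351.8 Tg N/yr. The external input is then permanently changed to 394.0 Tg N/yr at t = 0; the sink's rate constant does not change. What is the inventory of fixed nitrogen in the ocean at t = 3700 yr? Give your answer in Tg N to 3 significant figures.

τ = M₀/F₀ = 715100/351.8 = 2033 yr; rate constant k = 1/τ.
New steady state M_∞ = F₁/k = F₁·τ = 394.0 × 2033 = 800880 Tg N.
M(t) = M_∞ + (M₀ − M_∞)·e^(−t/τ); t/τ = 3700/2033 = 1.820, so e^(−t/τ) = 0.1620.
M(t) = 800880 − 85780 × 0.1620 = 786980 Tg N.

787000 Tg N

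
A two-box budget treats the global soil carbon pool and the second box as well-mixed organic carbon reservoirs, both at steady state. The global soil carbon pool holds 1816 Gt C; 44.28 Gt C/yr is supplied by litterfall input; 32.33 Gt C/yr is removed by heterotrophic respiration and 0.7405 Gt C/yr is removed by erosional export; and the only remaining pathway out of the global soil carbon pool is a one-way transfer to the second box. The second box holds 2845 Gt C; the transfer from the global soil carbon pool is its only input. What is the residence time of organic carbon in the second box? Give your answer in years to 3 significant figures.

Balance the global soil carbon pool: ΣF_in = 44.280 Gt C/yr.
Transfer to the second box = ΣF_in − (32.33 + 0.7405) = 11.210 Gt C/yr.
At steady state the output of the second box equals its input, 11.210 Gt C/yr.
τ = M / F = 2845 / 11.210 = 253.8 yr.

254 yr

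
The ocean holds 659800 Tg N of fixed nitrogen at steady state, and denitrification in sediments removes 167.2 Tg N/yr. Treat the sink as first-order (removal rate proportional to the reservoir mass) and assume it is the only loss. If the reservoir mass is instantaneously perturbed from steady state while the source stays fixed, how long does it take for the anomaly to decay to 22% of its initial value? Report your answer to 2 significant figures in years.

For a linear reservoir the anomaly decays as exp(−t/τ) with τ = M/F = 659800/167.2 = 3946 yr.
exp(−t/τ) = 0.22 ⇒ t = −τ ln(0.22) = 3946 × 1.514 = 5975 yr.

6000 yr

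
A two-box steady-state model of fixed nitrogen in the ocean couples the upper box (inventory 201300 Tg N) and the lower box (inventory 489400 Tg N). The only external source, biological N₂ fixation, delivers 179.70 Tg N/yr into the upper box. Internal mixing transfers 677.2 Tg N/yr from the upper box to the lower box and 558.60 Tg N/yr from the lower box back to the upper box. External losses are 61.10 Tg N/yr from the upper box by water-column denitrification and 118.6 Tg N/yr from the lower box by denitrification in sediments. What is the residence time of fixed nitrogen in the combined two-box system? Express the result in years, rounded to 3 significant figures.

3840 yr

Treat the two boxes together as one reservoir: the mixing fluxes between them are internal recycling, so τ = ΣM / Σ(external losses).
M_total = 201300 + 489400 = 690700 Tg N.
ΣF_external_out = 61.10 + 118.6 = 179.70 Tg N/yr.
τ = M_total / ΣF_ext = 690700 / 179.70 = 3844 yr.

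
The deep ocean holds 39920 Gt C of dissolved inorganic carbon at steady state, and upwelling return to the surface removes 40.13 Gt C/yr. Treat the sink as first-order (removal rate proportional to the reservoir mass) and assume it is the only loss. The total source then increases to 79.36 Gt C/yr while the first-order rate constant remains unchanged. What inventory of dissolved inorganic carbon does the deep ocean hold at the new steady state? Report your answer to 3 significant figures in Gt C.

78900 Gt C

Rate constant k = F/M = 40.13 / 39920 = 0.001005 yr⁻¹.
At the new steady state, source = k·M_new ⇒ M_new = 79.36 / 0.001005 = 78940 Gt C.
(Equivalently M_new = M × F_new/F_old = 39920 × 79.36/40.13.)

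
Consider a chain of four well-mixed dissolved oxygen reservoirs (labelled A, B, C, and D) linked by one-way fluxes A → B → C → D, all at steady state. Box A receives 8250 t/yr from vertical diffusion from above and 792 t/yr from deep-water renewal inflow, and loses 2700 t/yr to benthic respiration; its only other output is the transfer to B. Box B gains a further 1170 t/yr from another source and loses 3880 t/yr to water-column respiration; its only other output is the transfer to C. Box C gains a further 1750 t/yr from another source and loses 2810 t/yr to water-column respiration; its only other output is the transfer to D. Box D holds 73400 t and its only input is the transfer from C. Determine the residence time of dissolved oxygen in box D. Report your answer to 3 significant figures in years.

Box A: F(A→B) = (8250 + 792) − 2700 = 6342.0 t/yr.
Box B: F(B→C) = (6342.0 + 1170) − 3880 = 3632.0 t/yr.
Box C: F(C→D) = (3632.0 + 1750) − 2810 = 2572.0 t/yr.
Box D throughput = its input = 2572.0 t/yr; τ = 73400 / 2572.0 = 28.54 yr.

28.5 yr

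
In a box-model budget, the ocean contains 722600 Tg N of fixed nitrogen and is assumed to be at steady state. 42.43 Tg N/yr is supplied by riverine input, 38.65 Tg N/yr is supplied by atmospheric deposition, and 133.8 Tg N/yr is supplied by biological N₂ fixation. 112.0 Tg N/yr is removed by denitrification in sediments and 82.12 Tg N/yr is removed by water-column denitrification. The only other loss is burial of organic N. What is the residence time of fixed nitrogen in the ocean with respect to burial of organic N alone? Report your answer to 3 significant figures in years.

34800 yr

At steady state ΣF_in = ΣF_out.
ΣF_in = 42.43 + 38.65 + 133.8 = 214.88 Tg N/yr.
Burial of organic N flux = ΣF_in − (112.0 + 82.12) = 214.88 − 194.1 = 20.76 Tg N/yr.
τ = M / F = 722600 / 20.76 = 34810 yr.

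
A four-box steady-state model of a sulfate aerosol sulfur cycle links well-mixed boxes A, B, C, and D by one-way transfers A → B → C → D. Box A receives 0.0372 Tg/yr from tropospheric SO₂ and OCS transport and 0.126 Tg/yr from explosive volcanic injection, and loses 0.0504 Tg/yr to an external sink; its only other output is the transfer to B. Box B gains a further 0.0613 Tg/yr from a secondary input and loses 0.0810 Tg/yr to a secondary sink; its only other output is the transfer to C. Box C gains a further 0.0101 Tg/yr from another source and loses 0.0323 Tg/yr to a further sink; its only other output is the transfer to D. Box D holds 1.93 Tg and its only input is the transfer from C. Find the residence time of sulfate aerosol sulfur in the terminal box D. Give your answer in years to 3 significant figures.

27.2 yr

Box A: F(A→B) = (0.0372 + 0.126) − 0.0504 = 0.11280 Tg/yr.
Box B: F(B→C) = (0.11280 + 0.0613) − 0.0810 = 0.093100 Tg/yr.
Box C: F(C→D) = (0.093100 + 0.0101) − 0.0323 = 0.070900 Tg/yr.
Box D throughput = its input = 0.070900 Tg/yr; τ = 1.93 / 0.070900 = 27.22 yr.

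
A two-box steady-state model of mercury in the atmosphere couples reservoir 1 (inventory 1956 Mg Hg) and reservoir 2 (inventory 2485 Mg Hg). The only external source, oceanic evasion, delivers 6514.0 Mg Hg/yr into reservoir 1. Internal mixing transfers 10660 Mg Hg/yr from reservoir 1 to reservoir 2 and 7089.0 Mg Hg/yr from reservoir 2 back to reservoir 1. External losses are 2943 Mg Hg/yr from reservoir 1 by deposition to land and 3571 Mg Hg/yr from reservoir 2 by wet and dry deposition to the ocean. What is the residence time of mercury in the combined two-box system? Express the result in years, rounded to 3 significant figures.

For the system as a whole, the A↔B exchange is internal and contributes nothing to the throughput; only the external sinks remove mass.
M_total = 1956 + 2485 = 4441.0 Mg Hg.
ΣF_external_out = 2943 + 3571 = 6514.0 Mg Hg/yr.
τ = M_total / ΣF_ext = 4441.0 / 6514.0 = 0.6818 yr.

0.682 yr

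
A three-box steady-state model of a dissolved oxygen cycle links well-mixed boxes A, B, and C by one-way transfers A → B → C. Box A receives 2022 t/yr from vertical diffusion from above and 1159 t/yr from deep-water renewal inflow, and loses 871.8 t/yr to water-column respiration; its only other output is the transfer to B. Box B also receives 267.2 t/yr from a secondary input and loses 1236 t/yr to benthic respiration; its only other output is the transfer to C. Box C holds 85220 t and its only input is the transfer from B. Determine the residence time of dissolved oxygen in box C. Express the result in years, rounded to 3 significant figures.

Box A: F(A→B) = (2022 + 1159) − 871.8 = 2309.2 t/yr.
Box B: F(B→C) = (2309.2 + 267.2) − 1236 = 1340.4 t/yr.
Box C throughput = its input = 1340.4 t/yr; τ = 85220 / 1340.4 = 63.58 yr.

63.6 yr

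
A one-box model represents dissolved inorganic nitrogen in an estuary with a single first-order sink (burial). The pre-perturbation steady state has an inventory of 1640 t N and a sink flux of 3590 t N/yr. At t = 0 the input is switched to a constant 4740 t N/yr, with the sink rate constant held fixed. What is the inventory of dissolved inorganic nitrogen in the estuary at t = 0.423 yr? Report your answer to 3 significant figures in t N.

Residence time τ = M₀/F₀ = 0.4568 yr. The eventual steady state is M_∞ = M₀·(F₁/F₀) = 1640 × 4740/3590 = 2165.3 t N.
The anomaly ΔM(t) = M(t) − M_∞ decays as ΔM₀·e^(−t/τ) with ΔM₀ = 1640 − 2165.3 = −525.3 t N.
At t = 0.423 yr, e^(−t/τ) = e^(−0.9260) = 0.3962, so ΔM = −208.1 t N and M = 2165.3 − 208.1 = 1957.2 t N.

1960 t N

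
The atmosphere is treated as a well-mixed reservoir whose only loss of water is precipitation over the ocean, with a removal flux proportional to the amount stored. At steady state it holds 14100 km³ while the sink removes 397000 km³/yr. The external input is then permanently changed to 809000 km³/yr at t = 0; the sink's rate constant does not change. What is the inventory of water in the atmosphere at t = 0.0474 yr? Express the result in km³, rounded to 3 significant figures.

24900 km³

τ = M₀/F₀ = 14100/397000 = 0.03552 yr; rate constant k = 1/τ.
New steady state M_∞ = F₁/k = F₁·τ = 809000 × 0.03552 = 28733 km³.
M(t) = M_∞ + (M₀ − M_∞)·e^(−t/τ); t/τ = 0.0474/0.03552 = 1.335, so e^(−t/τ) = 0.2633.
M(t) = 28733 − 14630 × 0.2633 = 24880 km³.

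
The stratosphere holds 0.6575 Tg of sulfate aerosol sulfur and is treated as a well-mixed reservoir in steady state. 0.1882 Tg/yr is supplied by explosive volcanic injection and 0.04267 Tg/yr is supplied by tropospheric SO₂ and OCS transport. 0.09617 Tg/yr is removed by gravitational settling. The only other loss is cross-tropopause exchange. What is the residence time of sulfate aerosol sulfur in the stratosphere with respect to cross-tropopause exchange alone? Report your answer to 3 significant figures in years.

At steady state ΣF_in = ΣF_out.
ΣF_in = 0.1882 + 0.04267 = 0.23087 Tg/yr.
Cross-tropopause exchange flux = ΣF_in − (0.09617) = 0.23087 − 0.09617 = 0.1347 Tg/yr.
τ = M / F = 0.6575 / 0.1347 = 4.881 yr.

4.88 yr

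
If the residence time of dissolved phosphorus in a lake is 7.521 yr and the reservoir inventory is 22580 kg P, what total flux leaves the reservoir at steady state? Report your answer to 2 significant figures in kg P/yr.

F = M / τ = 22580 / 7.521 = 3002 kg P/yr.

3000 kg P/yr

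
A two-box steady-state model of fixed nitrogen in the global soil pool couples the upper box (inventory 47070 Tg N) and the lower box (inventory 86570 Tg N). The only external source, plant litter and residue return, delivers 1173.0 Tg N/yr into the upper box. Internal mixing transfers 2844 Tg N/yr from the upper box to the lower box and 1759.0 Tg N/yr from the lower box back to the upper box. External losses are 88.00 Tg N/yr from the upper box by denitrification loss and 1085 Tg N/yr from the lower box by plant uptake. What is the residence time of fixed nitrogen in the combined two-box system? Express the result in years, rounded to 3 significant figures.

114 yr

Treat the two boxes together as one reservoir: the mixing fluxes between them are internal recycling, so τ = ΣM / Σ(external losses).
M_total = 47070 + 86570 = 133640 Tg N.
ΣF_external_out = 88.00 + 1085 = 1173.0 Tg N/yr.
τ = M_total / ΣF_ext = 133640 / 1173.0 = 113.9 yr.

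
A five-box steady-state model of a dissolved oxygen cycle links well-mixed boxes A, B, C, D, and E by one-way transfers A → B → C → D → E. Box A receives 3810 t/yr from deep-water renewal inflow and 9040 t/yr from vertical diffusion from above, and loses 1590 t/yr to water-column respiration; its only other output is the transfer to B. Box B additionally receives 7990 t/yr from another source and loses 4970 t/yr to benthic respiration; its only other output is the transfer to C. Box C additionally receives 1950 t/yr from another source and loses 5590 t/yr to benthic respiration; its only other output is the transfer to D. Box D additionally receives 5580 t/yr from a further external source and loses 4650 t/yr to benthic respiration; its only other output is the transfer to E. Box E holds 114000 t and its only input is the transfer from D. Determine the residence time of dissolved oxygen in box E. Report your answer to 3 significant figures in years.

9.85 yr

Box A: F(A→B) = (3810 + 9040) − 1590 = 11260 t/yr.
Box B: F(B→C) = (11260 + 7990) − 4970 = 14280 t/yr.
Box C: F(C→D) = (14280 + 1950) − 5590 = 10640 t/yr.
Box D: F(D→E) = (10640 + 5580) − 4650 = 11570 t/yr.
Box E throughput = its input = 11570 t/yr; τ = 114000 / 11570 = 9.853 yr.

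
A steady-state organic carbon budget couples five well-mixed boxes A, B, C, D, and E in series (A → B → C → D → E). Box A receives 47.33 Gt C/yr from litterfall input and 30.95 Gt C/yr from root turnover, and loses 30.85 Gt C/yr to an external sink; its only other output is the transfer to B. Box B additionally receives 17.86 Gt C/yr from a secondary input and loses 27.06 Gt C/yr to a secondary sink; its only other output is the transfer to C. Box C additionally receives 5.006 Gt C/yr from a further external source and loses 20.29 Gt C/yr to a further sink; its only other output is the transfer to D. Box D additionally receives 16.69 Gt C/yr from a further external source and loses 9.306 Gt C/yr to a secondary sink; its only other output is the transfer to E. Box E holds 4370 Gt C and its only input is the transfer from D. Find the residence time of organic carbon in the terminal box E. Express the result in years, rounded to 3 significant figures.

144 yr

Box A: F(A→B) = (47.33 + 30.95) − 30.85 = 47.430 Gt C/yr.
Box B: F(B→C) = (47.430 + 17.86) − 27.06 = 38.230 Gt C/yr.
Box C: F(C→D) = (38.230 + 5.006) − 20.29 = 22.946 Gt C/yr.
Box D: F(D→E) = (22.946 + 16.69) − 9.306 = 30.330 Gt C/yr.
Box E throughput = its input = 30.330 Gt C/yr; τ = 4370 / 30.330 = 144.1 yr.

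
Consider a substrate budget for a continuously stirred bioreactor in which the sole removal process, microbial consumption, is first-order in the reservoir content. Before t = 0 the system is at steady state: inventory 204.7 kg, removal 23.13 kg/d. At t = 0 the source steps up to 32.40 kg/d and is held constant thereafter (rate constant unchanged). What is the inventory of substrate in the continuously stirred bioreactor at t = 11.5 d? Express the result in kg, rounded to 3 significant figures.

The sink rate constant is k = F₀/M₀ = 23.13/204.7 = 0.1130 d⁻¹.
Solving dM/dt = F₁ − kM with M(0) = M₀ gives M(t) = F₁/k + (M₀ − F₁/k)·e^(−kt).
F₁/k = 32.40/0.1130 = 286.74 kg; kt = 0.1130 × 11.5 = 1.299, e^(−kt) = 0.2727.
M(11.5) = 286.74 + (204.7 − 286.74) × 0.2727 = 286.74 − 22.37 = 264.37 kg.

264 kg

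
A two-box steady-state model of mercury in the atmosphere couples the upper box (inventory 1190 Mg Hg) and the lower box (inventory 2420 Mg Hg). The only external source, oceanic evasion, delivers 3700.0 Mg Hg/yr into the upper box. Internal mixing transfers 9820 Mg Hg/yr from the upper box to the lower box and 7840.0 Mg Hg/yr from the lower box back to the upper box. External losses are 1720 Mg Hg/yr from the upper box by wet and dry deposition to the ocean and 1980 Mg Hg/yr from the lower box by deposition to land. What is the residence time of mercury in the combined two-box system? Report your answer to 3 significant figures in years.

0.976 yr

Residence time in the combined system uses the total inventory and the total *external* removal — internal exchanges between the two boxes cancel.
M_total = 1190 + 2420 = 3610.0 Mg Hg.
ΣF_external_out = 1720 + 1980 = 3700.0 Mg Hg/yr.
τ = M_total / ΣF_ext = 3610.0 / 3700.0 = 0.9757 yr.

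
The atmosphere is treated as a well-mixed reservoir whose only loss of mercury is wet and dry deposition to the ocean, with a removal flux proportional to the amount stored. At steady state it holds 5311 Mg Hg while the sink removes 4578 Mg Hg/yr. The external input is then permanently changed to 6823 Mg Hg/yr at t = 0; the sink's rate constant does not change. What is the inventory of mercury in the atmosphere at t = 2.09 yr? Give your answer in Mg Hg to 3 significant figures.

7490 Mg Hg

Residence time τ = M₀/F₀ = 1.160 yr. The eventual steady state is M_∞ = M₀·(F₁/F₀) = 5311 × 6823/4578 = 7915.5 Mg Hg.
The anomaly ΔM(t) = M(t) − M_∞ decays as ΔM₀·e^(−t/τ) with ΔM₀ = 5311 − 7915.5 = −2604 Mg Hg.
At t = 2.09 yr, e^(−t/τ) = e^(−1.802) = 0.1650, so ΔM = −429.8 Mg Hg and M = 7915.5 − 429.8 = 7485.6 Mg Hg.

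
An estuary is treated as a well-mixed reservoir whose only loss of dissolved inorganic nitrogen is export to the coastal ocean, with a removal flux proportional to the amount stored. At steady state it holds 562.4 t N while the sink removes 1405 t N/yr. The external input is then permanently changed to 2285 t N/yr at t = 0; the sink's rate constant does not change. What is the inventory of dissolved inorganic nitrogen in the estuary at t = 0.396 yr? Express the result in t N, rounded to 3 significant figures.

784 t N

Residence time τ = M₀/F₀ = 0.4003 yr. The eventual steady state is M_∞ = M₀·(F₁/F₀) = 562.4 × 2285/1405 = 914.65 t N.
The anomaly ΔM(t) = M(t) − M_∞ decays as ΔM₀·e^(−t/τ) with ΔM₀ = 562.4 − 914.65 = −352.3 t N.
At t = 0.396 yr, e^(−t/τ) = e^(−0.9893) = 0.3718, so ΔM = −131.0 t N and M = 914.65 − 131.0 = 783.67 t N.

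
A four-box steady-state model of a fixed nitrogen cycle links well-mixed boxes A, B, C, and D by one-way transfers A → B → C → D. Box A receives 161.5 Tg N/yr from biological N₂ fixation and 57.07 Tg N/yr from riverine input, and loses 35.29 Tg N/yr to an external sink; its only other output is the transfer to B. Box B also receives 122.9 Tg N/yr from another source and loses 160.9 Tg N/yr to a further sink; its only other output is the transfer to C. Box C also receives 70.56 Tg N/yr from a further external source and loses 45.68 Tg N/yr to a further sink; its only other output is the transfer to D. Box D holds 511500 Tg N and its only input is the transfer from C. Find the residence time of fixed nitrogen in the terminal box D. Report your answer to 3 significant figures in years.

3010 yr

Box A: F(A→B) = (161.5 + 57.07) − 35.29 = 183.28 Tg N/yr.
Box B: F(B→C) = (183.28 + 122.9) − 160.9 = 145.28 Tg N/yr.
Box C: F(C→D) = (145.28 + 70.56) − 45.68 = 170.16 Tg N/yr.
Box D throughput = its input = 170.16 Tg N/yr; τ = 511500 / 170.16 = 3006 yr.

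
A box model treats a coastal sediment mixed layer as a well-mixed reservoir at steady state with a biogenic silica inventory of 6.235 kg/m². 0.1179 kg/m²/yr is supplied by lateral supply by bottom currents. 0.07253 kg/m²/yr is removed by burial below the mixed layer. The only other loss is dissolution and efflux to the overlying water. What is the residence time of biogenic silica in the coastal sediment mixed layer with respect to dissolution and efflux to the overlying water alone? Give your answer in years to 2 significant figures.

140 yr

At steady state ΣF_in = ΣF_out.
ΣF_in = 0.11790 kg/m²/yr.
Dissolution and efflux to the overlying water flux = ΣF_in − (0.07253) = 0.11790 − 0.07253 = 0.04537 kg/m²/yr.
τ = M / F = 6.235 / 0.04537 = 137.4 yr.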